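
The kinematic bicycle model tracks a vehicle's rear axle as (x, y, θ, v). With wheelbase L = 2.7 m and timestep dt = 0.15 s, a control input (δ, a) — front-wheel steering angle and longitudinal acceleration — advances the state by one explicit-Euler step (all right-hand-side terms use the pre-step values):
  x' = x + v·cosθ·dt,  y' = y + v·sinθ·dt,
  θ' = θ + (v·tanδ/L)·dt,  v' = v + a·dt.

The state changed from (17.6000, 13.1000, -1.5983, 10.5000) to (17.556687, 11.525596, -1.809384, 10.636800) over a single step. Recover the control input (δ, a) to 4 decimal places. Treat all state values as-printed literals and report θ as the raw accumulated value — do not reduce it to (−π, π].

a = (v'−v)/dt = (0.136800)/0.15 = 0.9120
Δθ = θ'−θ = -0.211084;  (v·dt/L) = 10.5000·0.15/2.7 = 0.583333
tan δ = Δθ·L/(v·dt) = -0.361858  →  δ = -0.3472

δ = -0.3472, a = 0.9120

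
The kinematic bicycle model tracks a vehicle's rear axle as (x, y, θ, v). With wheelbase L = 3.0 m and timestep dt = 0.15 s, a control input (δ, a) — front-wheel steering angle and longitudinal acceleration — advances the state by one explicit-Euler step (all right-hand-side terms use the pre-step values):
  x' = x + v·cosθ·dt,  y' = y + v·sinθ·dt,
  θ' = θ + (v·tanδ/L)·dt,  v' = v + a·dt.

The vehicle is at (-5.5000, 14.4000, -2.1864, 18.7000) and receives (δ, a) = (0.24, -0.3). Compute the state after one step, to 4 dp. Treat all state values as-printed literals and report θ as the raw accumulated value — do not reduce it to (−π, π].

(-7.1198, 12.1099, -1.9576, 18.6550)

x' = -5.5000 + 18.7000·cos(-2.1864)·0.15 = -7.1198
y' = 14.4000 + 18.7000·sin(-2.1864)·0.15 = 12.1099
θ' = -2.1864 + (18.7000/3.0)·tan(0.24)·0.15 = -1.9576
v' = 18.7000 − 0.3000·0.15 = 18.6550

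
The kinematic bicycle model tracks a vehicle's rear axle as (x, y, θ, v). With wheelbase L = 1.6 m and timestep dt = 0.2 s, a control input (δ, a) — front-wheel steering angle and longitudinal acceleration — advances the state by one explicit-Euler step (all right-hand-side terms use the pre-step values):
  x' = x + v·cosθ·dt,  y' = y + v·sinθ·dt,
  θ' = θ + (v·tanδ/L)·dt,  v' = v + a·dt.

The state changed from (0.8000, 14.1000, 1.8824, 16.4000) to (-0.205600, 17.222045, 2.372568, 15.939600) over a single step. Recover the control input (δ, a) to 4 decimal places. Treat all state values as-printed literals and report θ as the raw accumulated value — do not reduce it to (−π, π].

δ = 0.2347, a = -2.3020

a = (v'−v)/dt = (-0.460400)/0.2 = -2.3020
Δθ = θ'−θ = 0.490168;  (v·dt/L) = 16.4000·0.2/1.6 = 2.050000
tan δ = Δθ·L/(v·dt) = 0.239106  →  δ = 0.2347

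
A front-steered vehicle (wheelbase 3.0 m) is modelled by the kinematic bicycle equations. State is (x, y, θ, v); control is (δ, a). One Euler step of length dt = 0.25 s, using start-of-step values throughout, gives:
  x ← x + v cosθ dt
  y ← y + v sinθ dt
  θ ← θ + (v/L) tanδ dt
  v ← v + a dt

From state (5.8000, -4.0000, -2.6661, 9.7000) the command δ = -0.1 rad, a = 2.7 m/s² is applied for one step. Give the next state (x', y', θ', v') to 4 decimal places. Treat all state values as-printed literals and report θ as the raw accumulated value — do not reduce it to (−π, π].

(3.6440, -5.1101, -2.7472, 10.3750)

x' = 5.8000 + 9.7000·cos(-2.6661)·0.25 = 3.6440
y' = -4.0000 + 9.7000·sin(-2.6661)·0.25 = -5.1101
θ' = -2.6661 + (9.7000/3.0)·tan(-0.1)·0.25 = -2.7472
v' = 9.7000 + 2.7000·0.25 = 10.3750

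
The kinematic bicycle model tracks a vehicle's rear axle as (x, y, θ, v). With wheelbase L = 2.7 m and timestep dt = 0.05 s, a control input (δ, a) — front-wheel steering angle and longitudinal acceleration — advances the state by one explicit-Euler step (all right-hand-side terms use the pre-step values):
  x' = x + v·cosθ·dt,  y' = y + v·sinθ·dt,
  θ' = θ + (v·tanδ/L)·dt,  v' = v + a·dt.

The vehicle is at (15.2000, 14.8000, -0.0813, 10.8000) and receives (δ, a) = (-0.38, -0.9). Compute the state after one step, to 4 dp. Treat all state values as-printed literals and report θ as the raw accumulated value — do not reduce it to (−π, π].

x' = 15.2000 + 10.8000·cos(-0.0813)·0.05 = 15.7382
y' = 14.8000 + 10.8000·sin(-0.0813)·0.05 = 14.7561
θ' = -0.0813 + (10.8000/2.7)·tan(-0.38)·0.05 = -0.1612
v' = 10.8000 − 0.9000·0.05 = 10.7550

(15.7382, 14.7561, -0.1612, 10.7550)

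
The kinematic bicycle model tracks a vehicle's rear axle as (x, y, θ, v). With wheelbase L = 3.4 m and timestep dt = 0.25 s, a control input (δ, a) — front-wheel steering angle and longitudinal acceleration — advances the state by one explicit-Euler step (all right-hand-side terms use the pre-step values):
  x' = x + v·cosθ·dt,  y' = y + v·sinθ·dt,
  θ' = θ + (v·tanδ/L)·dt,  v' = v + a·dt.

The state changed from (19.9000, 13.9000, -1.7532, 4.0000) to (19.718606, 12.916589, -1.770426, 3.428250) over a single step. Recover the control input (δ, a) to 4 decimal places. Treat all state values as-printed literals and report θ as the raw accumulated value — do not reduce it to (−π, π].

a = (v'−v)/dt = (-0.571750)/0.25 = -2.2870
Δθ = θ'−θ = -0.017226;  (v·dt/L) = 4.0000·0.25/3.4 = 0.294118
tan δ = Δθ·L/(v·dt) = -0.058568  →  δ = -0.0585

δ = -0.0585, a = -2.2870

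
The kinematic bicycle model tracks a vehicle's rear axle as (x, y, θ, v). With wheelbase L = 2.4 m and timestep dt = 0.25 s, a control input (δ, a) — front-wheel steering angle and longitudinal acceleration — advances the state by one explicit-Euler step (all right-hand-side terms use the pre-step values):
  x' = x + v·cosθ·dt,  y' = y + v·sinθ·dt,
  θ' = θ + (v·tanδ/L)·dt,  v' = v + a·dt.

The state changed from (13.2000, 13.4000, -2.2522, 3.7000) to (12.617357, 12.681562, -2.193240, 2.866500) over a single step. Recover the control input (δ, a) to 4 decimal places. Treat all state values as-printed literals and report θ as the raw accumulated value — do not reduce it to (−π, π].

δ = 0.1518, a = -3.3340

a = (v'−v)/dt = (-0.833500)/0.25 = -3.3340
Δθ = θ'−θ = 0.058960;  (v·dt/L) = 3.7000·0.25/2.4 = 0.385417
tan δ = Δθ·L/(v·dt) = 0.152977  →  δ = 0.1518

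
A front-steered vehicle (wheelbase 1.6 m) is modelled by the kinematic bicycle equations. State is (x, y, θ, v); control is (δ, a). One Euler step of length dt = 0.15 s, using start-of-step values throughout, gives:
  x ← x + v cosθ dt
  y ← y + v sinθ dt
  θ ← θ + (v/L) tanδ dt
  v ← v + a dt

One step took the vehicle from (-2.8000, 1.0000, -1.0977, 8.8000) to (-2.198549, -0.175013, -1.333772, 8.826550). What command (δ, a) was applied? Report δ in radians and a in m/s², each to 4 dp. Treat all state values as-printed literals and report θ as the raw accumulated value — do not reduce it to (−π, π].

δ = -0.2787, a = 0.1770

a = (v'−v)/dt = (0.026550)/0.15 = 0.1770
Δθ = θ'−θ = -0.236072;  (v·dt/L) = 8.8000·0.15/1.6 = 0.825000
tan δ = Δθ·L/(v·dt) = -0.286148  →  δ = -0.2787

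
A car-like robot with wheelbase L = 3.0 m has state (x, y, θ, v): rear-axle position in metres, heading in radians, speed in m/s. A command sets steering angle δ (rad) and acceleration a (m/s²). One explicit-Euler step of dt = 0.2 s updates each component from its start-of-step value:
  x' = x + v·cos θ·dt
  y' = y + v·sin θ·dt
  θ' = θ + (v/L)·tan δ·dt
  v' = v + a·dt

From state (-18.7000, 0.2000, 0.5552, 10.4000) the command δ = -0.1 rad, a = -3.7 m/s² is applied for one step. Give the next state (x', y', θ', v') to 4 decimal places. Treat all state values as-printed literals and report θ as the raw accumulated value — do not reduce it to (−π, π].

(-16.9324, 1.2964, 0.4856, 9.6600)

x' = -18.7000 + 10.4000·cos(0.5552)·0.2 = -16.9324
y' = 0.2000 + 10.4000·sin(0.5552)·0.2 = 1.2964
θ' = 0.5552 + (10.4000/3.0)·tan(-0.1)·0.2 = 0.4856
v' = 10.4000 − 3.7000·0.2 = 9.6600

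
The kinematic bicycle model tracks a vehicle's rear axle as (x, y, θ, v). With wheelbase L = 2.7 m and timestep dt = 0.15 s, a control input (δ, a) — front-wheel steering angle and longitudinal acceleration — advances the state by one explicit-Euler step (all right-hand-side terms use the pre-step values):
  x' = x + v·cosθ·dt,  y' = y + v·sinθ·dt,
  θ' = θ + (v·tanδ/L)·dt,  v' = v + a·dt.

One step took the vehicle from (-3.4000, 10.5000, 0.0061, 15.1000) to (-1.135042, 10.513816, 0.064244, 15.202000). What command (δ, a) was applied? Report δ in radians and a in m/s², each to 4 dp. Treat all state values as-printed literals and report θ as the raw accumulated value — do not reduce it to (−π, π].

a = (v'−v)/dt = (0.102000)/0.15 = 0.6800
Δθ = θ'−θ = 0.058144;  (v·dt/L) = 15.1000·0.15/2.7 = 0.838889
tan δ = Δθ·L/(v·dt) = 0.069311  →  δ = 0.0692

δ = 0.0692, a = 0.6800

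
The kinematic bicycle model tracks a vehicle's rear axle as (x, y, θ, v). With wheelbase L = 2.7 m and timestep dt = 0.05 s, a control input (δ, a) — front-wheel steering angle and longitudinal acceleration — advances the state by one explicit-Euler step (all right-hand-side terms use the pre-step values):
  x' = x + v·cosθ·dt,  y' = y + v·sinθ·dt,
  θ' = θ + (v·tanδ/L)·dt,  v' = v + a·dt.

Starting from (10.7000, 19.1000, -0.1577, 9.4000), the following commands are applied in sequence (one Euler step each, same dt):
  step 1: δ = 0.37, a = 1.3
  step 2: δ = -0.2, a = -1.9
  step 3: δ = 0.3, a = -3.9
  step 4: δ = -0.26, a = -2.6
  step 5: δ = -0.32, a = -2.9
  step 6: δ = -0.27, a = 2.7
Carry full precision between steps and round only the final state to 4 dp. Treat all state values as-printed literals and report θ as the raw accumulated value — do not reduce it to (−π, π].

(13.4454, 18.7624, -0.2184, 9.0350)

after step 1 (δ=0.37, a=1.3): (11.164168, 19.026188, -0.090183, 9.465000)
after step 2 (δ=-0.2, a=-1.9): (11.635495, 18.983567, -0.125714, 9.370000)
after step 3 (δ=0.3, a=-3.9): (12.100297, 18.924825, -0.072038, 9.175000)
after step 4 (δ=-0.26, a=-2.6): (12.557858, 18.891806, -0.117237, 9.045000)
after step 5 (δ=-0.32, a=-2.9): (13.007003, 18.838907, -0.172745, 8.900000)
after step 6 (δ=-0.27, a=2.7): (13.445380, 18.762417, -0.218359, 9.035000)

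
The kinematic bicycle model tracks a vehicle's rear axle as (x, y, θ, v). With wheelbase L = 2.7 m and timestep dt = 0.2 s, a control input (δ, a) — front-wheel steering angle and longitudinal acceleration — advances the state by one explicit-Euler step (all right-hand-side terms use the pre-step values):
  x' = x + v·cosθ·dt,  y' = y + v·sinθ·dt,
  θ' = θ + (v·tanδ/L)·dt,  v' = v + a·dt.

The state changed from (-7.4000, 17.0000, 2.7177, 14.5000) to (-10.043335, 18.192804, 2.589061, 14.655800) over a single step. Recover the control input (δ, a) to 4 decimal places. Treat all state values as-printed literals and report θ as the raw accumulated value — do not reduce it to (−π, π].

a = (v'−v)/dt = (0.155800)/0.2 = 0.7790
Δθ = θ'−θ = -0.128639;  (v·dt/L) = 14.5000·0.2/2.7 = 1.074074
tan δ = Δθ·L/(v·dt) = -0.119767  →  δ = -0.1192

δ = -0.1192, a = 0.7790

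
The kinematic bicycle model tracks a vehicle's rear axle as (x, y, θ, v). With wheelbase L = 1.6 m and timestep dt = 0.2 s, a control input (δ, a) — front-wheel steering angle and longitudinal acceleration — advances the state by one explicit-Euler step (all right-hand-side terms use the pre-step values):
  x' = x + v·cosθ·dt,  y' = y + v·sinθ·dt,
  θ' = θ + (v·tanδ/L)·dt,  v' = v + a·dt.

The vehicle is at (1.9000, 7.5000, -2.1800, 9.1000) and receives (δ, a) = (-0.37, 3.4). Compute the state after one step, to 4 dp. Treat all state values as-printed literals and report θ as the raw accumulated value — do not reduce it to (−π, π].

(0.8586, 6.0074, -2.6212, 9.7800)

x' = 1.9000 + 9.1000·cos(-2.1800)·0.2 = 0.8586
y' = 7.5000 + 9.1000·sin(-2.1800)·0.2 = 6.0074
θ' = -2.1800 + (9.1000/1.6)·tan(-0.37)·0.2 = -2.6212
v' = 9.1000 + 3.4000·0.2 = 9.7800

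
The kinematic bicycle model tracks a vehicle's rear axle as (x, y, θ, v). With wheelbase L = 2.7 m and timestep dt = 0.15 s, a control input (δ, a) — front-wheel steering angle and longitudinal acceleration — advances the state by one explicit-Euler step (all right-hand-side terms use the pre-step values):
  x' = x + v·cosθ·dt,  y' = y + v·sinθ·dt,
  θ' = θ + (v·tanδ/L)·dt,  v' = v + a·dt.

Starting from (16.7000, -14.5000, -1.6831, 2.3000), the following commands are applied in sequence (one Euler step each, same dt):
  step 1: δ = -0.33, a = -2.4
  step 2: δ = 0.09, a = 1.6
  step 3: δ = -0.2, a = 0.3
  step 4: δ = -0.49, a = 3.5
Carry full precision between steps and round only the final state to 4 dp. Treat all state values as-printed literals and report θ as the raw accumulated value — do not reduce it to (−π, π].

(16.5117, -15.7827, -1.8076, 2.7500)

after step 1 (δ=-0.33, a=-2.4): (16.661337, -14.842827, -1.726867, 1.940000)
after step 2 (δ=0.09, a=1.6): (16.616104, -15.130290, -1.717141, 2.180000)
after step 3 (δ=-0.2, a=0.3): (16.568420, -15.453794, -1.741691, 2.225000)
after step 4 (δ=-0.49, a=3.5): (16.511661, -15.782683, -1.807624, 2.750000)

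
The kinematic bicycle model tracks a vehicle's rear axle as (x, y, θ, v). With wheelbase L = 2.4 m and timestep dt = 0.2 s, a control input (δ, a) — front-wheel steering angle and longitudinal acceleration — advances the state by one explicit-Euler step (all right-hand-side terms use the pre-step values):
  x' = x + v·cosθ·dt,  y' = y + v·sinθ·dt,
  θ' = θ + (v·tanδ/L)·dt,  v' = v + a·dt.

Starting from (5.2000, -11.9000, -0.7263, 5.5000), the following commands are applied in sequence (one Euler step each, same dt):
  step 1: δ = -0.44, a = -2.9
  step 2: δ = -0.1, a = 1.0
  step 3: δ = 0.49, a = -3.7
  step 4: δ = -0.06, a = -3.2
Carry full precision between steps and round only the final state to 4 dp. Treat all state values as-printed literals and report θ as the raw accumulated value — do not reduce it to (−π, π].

after step 1 (δ=-0.44, a=-2.9): (6.022400, -12.630519, -0.942074, 4.920000)
after step 2 (δ=-0.1, a=1.0): (6.601102, -13.426358, -0.983212, 5.120000)
after step 3 (δ=0.49, a=-3.7): (7.168759, -14.278615, -0.755633, 4.380000)
after step 4 (δ=-0.06, a=-3.2): (7.806345, -14.879331, -0.777559, 3.740000)

(7.8063, -14.8793, -0.7776, 3.7400)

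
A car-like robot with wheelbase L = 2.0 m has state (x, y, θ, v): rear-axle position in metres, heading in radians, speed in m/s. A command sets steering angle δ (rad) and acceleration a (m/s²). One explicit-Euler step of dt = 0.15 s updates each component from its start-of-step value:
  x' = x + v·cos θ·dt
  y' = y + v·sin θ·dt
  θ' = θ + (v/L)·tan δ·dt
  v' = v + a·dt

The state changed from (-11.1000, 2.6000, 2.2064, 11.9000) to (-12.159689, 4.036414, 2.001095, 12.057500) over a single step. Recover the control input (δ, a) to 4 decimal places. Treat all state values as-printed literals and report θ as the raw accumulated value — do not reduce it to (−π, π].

δ = -0.2261, a = 1.0500

a = (v'−v)/dt = (0.157500)/0.15 = 1.0500
Δθ = θ'−θ = -0.205305;  (v·dt/L) = 11.9000·0.15/2.0 = 0.892500
tan δ = Δθ·L/(v·dt) = -0.230034  →  δ = -0.2261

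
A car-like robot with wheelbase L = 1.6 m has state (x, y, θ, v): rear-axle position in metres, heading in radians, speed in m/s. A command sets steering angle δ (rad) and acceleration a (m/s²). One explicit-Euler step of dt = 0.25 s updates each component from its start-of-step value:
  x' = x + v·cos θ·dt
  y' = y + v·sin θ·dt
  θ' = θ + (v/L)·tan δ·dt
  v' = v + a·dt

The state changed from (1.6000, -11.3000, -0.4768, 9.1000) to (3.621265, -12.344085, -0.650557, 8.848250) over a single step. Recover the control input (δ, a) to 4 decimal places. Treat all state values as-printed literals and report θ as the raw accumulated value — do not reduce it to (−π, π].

δ = -0.1216, a = -1.0070

a = (v'−v)/dt = (-0.251750)/0.25 = -1.0070
Δθ = θ'−θ = -0.173757;  (v·dt/L) = 9.1000·0.25/1.6 = 1.421875
tan δ = Δθ·L/(v·dt) = -0.122203  →  δ = -0.1216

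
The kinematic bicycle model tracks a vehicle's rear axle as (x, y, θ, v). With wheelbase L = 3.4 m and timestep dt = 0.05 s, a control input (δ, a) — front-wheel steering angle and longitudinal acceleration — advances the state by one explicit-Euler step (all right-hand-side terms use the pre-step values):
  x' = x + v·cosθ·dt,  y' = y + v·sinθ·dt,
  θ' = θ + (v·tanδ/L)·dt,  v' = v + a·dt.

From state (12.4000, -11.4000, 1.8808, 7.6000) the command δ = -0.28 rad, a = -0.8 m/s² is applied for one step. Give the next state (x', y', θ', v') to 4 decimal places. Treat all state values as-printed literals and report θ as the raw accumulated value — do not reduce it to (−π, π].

x' = 12.4000 + 7.6000·cos(1.8808)·0.05 = 12.2841
y' = -11.4000 + 7.6000·sin(1.8808)·0.05 = -11.0381
θ' = 1.8808 + (7.6000/3.4)·tan(-0.28)·0.05 = 1.8487
v' = 7.6000 − 0.8000·0.05 = 7.5600

(12.2841, -11.0381, 1.8487, 7.5600)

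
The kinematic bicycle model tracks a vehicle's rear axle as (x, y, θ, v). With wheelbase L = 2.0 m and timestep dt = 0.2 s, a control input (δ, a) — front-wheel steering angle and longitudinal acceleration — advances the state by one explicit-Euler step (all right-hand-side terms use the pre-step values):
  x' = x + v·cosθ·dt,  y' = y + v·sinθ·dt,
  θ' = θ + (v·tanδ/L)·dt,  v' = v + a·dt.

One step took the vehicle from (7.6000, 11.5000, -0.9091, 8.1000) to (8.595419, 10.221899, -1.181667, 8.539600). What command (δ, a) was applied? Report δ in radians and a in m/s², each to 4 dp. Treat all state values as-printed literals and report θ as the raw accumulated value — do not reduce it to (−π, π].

a = (v'−v)/dt = (0.439600)/0.2 = 2.1980
Δθ = θ'−θ = -0.272567;  (v·dt/L) = 8.1000·0.2/2.0 = 0.810000
tan δ = Δθ·L/(v·dt) = -0.336502  →  δ = -0.3246

δ = -0.3246, a = 2.1980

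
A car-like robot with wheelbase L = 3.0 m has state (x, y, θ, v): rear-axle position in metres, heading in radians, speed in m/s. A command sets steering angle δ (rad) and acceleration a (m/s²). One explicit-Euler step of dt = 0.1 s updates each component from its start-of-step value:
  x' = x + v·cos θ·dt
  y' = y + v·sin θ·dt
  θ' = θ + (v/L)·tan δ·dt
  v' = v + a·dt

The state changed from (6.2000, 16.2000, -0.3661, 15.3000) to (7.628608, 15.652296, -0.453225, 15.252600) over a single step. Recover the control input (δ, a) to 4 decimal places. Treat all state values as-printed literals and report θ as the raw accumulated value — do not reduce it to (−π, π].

δ = -0.1692, a = -0.4740

a = (v'−v)/dt = (-0.047400)/0.1 = -0.4740
Δθ = θ'−θ = -0.087125;  (v·dt/L) = 15.3000·0.1/3.0 = 0.510000
tan δ = Δθ·L/(v·dt) = -0.170833  →  δ = -0.1692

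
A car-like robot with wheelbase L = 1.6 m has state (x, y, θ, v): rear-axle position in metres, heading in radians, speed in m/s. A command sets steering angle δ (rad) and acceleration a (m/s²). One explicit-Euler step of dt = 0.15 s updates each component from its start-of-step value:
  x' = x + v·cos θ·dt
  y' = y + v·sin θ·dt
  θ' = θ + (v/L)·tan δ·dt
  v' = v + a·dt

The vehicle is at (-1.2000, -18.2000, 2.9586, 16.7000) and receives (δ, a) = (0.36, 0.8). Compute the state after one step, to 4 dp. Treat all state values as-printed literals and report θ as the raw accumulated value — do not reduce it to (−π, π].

x' = -1.2000 + 16.7000·cos(2.9586)·0.15 = -3.6632
y' = -18.2000 + 16.7000·sin(2.9586)·0.15 = -17.7442
θ' = 2.9586 + (16.7000/1.6)·tan(0.36)·0.15 = 3.5479
v' = 16.7000 + 0.8000·0.15 = 16.8200

(-3.6632, -17.7442, 3.5479, 16.8200)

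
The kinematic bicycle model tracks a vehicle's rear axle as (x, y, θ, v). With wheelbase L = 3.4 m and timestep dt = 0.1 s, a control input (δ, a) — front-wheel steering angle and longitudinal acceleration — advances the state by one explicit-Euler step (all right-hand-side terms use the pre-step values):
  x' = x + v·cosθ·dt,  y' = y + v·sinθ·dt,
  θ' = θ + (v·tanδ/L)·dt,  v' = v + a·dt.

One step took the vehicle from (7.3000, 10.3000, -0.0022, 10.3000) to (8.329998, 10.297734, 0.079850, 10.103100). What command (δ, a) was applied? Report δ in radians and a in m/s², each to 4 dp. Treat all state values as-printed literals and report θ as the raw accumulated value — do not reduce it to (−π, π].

δ = 0.2645, a = -1.9690

a = (v'−v)/dt = (-0.196900)/0.1 = -1.9690
Δθ = θ'−θ = 0.082050;  (v·dt/L) = 10.3000·0.1/3.4 = 0.302941
tan δ = Δθ·L/(v·dt) = 0.270845  →  δ = 0.2645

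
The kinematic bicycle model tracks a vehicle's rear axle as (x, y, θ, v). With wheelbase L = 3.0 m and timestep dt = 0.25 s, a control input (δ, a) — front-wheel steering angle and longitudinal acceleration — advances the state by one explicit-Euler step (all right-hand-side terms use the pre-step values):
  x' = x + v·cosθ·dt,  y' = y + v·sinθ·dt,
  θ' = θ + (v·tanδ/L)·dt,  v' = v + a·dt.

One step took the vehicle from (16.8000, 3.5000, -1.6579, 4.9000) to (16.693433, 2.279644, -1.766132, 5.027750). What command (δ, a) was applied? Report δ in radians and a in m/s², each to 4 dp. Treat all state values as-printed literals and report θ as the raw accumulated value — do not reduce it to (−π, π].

δ = -0.2591, a = 0.5110

a = (v'−v)/dt = (0.127750)/0.25 = 0.5110
Δθ = θ'−θ = -0.108232;  (v·dt/L) = 4.9000·0.25/3.0 = 0.408333
tan δ = Δθ·L/(v·dt) = -0.265058  →  δ = -0.2591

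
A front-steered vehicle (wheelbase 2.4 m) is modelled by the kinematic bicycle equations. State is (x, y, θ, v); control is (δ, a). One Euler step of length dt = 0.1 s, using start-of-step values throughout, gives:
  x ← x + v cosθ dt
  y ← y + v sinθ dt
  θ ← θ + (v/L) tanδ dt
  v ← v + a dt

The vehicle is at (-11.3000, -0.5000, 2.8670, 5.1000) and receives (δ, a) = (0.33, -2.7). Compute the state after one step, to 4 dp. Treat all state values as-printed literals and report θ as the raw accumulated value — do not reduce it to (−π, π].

x' = -11.3000 + 5.1000·cos(2.8670)·0.1 = -11.7909
y' = -0.5000 + 5.1000·sin(2.8670)·0.1 = -0.3617
θ' = 2.8670 + (5.1000/2.4)·tan(0.33)·0.1 = 2.9398
v' = 5.1000 − 2.7000·0.1 = 4.8300

(-11.7909, -0.3617, 2.9398, 4.8300)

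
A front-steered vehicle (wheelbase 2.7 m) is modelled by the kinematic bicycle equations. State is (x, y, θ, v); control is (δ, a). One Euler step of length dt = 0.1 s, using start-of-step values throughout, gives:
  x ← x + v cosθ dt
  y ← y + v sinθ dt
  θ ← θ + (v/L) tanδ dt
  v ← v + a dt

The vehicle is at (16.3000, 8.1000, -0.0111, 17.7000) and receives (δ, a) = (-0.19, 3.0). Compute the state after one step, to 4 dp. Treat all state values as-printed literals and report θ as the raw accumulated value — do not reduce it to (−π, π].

(18.0699, 8.0804, -0.1372, 18.0000)

x' = 16.3000 + 17.7000·cos(-0.0111)·0.1 = 18.0699
y' = 8.1000 + 17.7000·sin(-0.0111)·0.1 = 8.0804
θ' = -0.0111 + (17.7000/2.7)·tan(-0.19)·0.1 = -0.1372
v' = 17.7000 + 3.0000·0.1 = 18.0000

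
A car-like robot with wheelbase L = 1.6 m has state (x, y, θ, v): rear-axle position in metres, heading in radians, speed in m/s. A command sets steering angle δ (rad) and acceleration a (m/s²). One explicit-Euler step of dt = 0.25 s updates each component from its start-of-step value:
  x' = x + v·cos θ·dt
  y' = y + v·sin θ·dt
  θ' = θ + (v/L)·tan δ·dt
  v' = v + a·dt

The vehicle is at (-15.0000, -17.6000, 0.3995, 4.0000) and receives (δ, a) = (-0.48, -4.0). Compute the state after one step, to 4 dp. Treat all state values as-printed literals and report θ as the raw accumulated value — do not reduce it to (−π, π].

(-14.0787, -17.2110, 0.0741, 3.0000)

x' = -15.0000 + 4.0000·cos(0.3995)·0.25 = -14.0787
y' = -17.6000 + 4.0000·sin(0.3995)·0.25 = -17.2110
θ' = 0.3995 + (4.0000/1.6)·tan(-0.48)·0.25 = 0.0741
v' = 4.0000 − 4.0000·0.25 = 3.0000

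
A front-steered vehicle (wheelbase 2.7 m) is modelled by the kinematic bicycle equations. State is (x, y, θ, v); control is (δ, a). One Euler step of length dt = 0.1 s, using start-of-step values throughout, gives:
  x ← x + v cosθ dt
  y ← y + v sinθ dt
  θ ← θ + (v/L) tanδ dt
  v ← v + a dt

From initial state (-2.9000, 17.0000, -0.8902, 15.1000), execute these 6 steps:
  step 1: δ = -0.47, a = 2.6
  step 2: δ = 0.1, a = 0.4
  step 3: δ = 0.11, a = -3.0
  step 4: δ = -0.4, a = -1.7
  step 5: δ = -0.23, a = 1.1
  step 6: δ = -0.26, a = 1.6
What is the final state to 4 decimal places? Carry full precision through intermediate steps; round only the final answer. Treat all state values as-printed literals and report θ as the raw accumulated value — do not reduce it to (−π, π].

after step 1 (δ=-0.47, a=2.6): (-1.949823, 15.826432, -1.174285, 15.360000)
after step 2 (δ=0.1, a=0.4): (-1.356615, 14.409604, -1.117205, 15.400000)
after step 3 (δ=0.11, a=-3.0): (-0.681793, 13.025330, -1.054210, 15.100000)
after step 4 (δ=-0.4, a=-1.7): (0.064018, 11.712369, -1.290661, 14.930000)
after step 5 (δ=-0.23, a=1.1): (0.476811, 10.277569, -1.420134, 15.040000)
after step 6 (δ=-0.26, a=1.6): (0.702551, 8.790606, -1.568318, 15.200000)

(0.7026, 8.7906, -1.5683, 15.2000)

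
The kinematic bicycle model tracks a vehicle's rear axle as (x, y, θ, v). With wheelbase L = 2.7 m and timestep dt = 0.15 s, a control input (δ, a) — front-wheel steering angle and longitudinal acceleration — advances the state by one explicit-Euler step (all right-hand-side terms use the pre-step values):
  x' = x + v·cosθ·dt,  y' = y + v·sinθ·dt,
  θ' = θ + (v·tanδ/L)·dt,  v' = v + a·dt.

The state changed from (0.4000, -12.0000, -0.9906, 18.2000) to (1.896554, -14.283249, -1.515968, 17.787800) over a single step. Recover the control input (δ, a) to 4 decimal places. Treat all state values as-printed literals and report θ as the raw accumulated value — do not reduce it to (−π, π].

δ = -0.4792, a = -2.7480

a = (v'−v)/dt = (-0.412200)/0.15 = -2.7480
Δθ = θ'−θ = -0.525368;  (v·dt/L) = 18.2000·0.15/2.7 = 1.011111
tan δ = Δθ·L/(v·dt) = -0.519595  →  δ = -0.4792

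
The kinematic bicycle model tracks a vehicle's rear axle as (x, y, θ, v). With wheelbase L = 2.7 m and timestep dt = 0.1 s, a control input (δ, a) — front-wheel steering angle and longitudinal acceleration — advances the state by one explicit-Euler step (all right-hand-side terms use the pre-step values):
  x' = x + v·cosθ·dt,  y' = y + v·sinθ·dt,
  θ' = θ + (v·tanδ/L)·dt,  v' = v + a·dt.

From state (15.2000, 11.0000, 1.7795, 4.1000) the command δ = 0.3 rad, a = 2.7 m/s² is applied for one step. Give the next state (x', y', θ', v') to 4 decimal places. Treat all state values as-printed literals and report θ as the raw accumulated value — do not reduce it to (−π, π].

x' = 15.2000 + 4.1000·cos(1.7795)·0.1 = 15.1151
y' = 11.0000 + 4.1000·sin(1.7795)·0.1 = 11.4011
θ' = 1.7795 + (4.1000/2.7)·tan(0.3)·0.1 = 1.8265
v' = 4.1000 + 2.7000·0.1 = 4.3700

(15.1151, 11.4011, 1.8265, 4.3700)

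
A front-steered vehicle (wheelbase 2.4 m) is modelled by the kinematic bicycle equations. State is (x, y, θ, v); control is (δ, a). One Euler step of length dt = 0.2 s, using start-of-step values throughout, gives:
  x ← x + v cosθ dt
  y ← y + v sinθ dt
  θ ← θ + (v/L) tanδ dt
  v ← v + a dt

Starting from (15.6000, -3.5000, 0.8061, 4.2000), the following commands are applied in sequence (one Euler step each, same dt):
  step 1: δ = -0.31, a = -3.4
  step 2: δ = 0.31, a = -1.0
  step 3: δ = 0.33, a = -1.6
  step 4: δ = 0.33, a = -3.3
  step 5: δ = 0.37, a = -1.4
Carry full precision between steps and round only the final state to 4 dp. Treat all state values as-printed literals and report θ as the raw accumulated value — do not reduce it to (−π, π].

(17.8373, -1.1238, 1.0440, 2.0600)

after step 1 (δ=-0.31, a=-3.4): (16.181547, -2.893862, 0.693985, 3.520000)
after step 2 (δ=0.31, a=-1.0): (16.722714, -2.443580, 0.787948, 3.320000)
after step 3 (δ=0.33, a=-1.6): (17.191034, -1.972865, 0.882713, 3.000000)
after step 4 (δ=0.33, a=-3.3): (17.572069, -1.509386, 0.968345, 2.340000)
after step 5 (δ=0.37, a=-1.4): (17.837268, -1.123778, 1.043978, 2.060000)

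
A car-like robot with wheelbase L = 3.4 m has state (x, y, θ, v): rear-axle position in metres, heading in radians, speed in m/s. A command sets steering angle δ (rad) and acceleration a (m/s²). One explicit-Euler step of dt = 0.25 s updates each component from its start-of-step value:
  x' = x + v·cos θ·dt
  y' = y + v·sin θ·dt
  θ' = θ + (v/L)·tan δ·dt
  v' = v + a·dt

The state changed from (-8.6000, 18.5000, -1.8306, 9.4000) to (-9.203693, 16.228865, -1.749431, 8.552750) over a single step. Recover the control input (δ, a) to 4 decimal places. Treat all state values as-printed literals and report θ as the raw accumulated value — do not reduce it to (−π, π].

a = (v'−v)/dt = (-0.847250)/0.25 = -3.3890
Δθ = θ'−θ = 0.081169;  (v·dt/L) = 9.4000·0.25/3.4 = 0.691176
tan δ = Δθ·L/(v·dt) = 0.117436  →  δ = 0.1169

δ = 0.1169, a = -3.3890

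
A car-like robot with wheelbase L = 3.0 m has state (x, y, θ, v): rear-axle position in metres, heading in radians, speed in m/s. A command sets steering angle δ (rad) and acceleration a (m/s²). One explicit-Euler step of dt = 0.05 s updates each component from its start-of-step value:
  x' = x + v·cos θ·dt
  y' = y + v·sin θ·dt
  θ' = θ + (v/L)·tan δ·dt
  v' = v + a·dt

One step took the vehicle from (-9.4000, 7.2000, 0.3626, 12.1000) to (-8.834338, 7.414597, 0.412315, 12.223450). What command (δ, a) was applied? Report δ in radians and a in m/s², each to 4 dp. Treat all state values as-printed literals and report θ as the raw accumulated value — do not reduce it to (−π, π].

a = (v'−v)/dt = (0.123450)/0.05 = 2.4690
Δθ = θ'−θ = 0.049715;  (v·dt/L) = 12.1000·0.05/3.0 = 0.201667
tan δ = Δθ·L/(v·dt) = 0.246521  →  δ = 0.2417

δ = 0.2417, a = 2.4690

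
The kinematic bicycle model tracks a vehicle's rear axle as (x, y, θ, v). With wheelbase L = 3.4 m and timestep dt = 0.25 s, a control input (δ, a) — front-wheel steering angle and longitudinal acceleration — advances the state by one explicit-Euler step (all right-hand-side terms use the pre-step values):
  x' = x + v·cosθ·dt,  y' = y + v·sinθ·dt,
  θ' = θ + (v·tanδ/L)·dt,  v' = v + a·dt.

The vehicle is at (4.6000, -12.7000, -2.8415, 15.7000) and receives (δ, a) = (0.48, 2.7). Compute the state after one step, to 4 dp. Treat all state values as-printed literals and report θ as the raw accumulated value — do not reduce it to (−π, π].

x' = 4.6000 + 15.7000·cos(-2.8415)·0.25 = 0.8504
y' = -12.7000 + 15.7000·sin(-2.8415)·0.25 = -13.8603
θ' = -2.8415 + (15.7000/3.4)·tan(0.48)·0.25 = -2.2405
v' = 15.7000 + 2.7000·0.25 = 16.3750

(0.8504, -13.8603, -2.2405, 16.3750)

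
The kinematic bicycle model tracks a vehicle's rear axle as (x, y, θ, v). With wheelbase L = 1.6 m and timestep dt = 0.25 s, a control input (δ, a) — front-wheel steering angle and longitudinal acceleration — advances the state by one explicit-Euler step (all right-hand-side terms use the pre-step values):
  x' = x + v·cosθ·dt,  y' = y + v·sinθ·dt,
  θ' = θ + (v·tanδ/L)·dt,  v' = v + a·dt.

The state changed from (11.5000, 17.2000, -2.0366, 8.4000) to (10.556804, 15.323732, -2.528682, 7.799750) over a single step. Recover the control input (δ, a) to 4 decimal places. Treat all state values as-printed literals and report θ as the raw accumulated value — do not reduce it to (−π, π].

δ = -0.3587, a = -2.4010

a = (v'−v)/dt = (-0.600250)/0.25 = -2.4010
Δθ = θ'−θ = -0.492082;  (v·dt/L) = 8.4000·0.25/1.6 = 1.312500
tan δ = Δθ·L/(v·dt) = -0.374920  →  δ = -0.3587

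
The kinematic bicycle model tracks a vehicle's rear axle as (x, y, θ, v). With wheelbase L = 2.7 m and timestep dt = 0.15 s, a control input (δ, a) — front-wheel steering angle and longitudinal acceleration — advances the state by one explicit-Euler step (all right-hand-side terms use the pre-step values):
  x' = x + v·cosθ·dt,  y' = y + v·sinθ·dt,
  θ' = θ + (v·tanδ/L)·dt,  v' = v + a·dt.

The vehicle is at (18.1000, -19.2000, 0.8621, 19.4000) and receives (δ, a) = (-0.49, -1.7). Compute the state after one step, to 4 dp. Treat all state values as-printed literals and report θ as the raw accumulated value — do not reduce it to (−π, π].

x' = 18.1000 + 19.4000·cos(0.8621)·0.15 = 19.9940
y' = -19.2000 + 19.4000·sin(0.8621)·0.15 = -16.9907
θ' = 0.8621 + (19.4000/2.7)·tan(-0.49)·0.15 = 0.2872
v' = 19.4000 − 1.7000·0.15 = 19.1450

(19.9940, -16.9907, 0.2872, 19.1450)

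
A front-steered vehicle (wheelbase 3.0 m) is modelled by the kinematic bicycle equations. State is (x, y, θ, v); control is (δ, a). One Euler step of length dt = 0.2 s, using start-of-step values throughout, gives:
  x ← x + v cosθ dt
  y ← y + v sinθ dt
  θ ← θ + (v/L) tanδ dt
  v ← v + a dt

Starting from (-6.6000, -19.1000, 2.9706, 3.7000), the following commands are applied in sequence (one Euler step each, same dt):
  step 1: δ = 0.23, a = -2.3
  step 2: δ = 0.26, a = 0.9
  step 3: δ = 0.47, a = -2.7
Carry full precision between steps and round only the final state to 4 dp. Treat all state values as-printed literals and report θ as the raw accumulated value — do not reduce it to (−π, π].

(-8.6560, -18.8627, 3.2016, 2.8800)

after step 1 (δ=0.23, a=-2.3): (-7.329208, -18.974081, 3.028355, 3.240000)
after step 2 (δ=0.26, a=0.9): (-7.973058, -18.900860, 3.085816, 3.420000)
after step 3 (δ=0.47, a=-2.7): (-8.655994, -18.862729, 3.201632, 2.880000)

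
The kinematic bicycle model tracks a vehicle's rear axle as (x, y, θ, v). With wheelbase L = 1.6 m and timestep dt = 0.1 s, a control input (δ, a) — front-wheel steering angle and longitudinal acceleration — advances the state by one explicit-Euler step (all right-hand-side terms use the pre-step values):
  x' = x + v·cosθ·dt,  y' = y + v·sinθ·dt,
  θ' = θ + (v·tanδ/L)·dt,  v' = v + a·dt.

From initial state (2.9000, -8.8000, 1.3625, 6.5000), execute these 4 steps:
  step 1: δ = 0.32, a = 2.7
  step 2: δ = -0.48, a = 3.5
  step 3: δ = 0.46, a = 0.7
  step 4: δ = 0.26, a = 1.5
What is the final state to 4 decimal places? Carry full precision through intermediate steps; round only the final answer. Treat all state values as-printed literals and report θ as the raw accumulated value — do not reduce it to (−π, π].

after step 1 (δ=0.32, a=2.7): (3.034416, -8.164050, 1.497127, 6.770000)
after step 2 (δ=-0.48, a=3.5): (3.084245, -7.488886, 1.276843, 7.120000)
after step 3 (δ=0.46, a=0.7): (3.290538, -6.807427, 1.497318, 7.190000)
after step 4 (δ=0.26, a=1.5): (3.343321, -6.090367, 1.616862, 7.340000)

(3.3433, -6.0904, 1.6169, 7.3400)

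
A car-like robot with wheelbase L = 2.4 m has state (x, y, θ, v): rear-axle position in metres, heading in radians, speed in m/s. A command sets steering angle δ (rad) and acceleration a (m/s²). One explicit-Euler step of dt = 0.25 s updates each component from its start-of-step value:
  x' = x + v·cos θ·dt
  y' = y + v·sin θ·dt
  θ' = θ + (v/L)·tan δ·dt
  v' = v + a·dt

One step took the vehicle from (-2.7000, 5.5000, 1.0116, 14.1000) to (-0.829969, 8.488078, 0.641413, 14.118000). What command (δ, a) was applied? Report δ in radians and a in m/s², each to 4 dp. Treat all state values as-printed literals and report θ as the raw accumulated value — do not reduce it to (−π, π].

a = (v'−v)/dt = (0.018000)/0.25 = 0.0720
Δθ = θ'−θ = -0.370187;  (v·dt/L) = 14.1000·0.25/2.4 = 1.468750
tan δ = Δθ·L/(v·dt) = -0.252042  →  δ = -0.2469

δ = -0.2469, a = 0.0720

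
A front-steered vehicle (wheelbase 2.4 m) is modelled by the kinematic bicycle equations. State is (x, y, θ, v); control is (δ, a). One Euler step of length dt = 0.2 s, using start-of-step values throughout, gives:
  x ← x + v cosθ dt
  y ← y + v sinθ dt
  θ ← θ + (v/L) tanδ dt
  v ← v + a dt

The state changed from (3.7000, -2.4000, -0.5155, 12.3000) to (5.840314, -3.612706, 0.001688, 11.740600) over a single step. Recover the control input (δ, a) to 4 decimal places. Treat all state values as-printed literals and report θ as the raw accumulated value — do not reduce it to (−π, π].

δ = 0.4673, a = -2.7970

a = (v'−v)/dt = (-0.559400)/0.2 = -2.7970
Δθ = θ'−θ = 0.517188;  (v·dt/L) = 12.3000·0.2/2.4 = 1.025000
tan δ = Δθ·L/(v·dt) = 0.504574  →  δ = 0.4673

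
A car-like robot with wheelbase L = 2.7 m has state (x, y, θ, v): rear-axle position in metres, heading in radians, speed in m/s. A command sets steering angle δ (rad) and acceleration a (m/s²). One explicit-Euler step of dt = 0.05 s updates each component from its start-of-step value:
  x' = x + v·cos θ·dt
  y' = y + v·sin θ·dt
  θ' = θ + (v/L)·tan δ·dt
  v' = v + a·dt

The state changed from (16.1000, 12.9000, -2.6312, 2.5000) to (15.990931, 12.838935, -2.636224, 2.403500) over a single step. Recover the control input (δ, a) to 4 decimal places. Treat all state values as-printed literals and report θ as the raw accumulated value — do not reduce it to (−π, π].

δ = -0.1081, a = -1.9300

a = (v'−v)/dt = (-0.096500)/0.05 = -1.9300
Δθ = θ'−θ = -0.005024;  (v·dt/L) = 2.5000·0.05/2.7 = 0.046296
tan δ = Δθ·L/(v·dt) = -0.108518  →  δ = -0.1081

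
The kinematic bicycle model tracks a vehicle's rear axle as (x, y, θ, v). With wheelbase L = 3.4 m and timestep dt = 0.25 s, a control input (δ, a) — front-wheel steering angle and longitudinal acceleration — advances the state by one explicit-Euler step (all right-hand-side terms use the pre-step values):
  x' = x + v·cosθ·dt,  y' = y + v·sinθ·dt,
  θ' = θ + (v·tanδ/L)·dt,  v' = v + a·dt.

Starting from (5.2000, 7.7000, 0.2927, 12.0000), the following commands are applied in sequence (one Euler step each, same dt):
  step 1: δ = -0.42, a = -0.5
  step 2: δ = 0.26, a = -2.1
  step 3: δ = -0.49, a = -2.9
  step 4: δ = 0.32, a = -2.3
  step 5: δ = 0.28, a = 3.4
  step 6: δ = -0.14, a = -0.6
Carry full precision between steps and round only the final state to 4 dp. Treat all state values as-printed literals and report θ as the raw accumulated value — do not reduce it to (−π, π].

(21.5654, 8.1026, 0.0442, 10.7500)

after step 1 (δ=-0.42, a=-0.5): (8.072405, 8.565615, -0.101335, 11.875000)
after step 2 (δ=0.26, a=-2.1): (11.025925, 8.265293, 0.130945, 11.350000)
after step 3 (δ=-0.49, a=-2.9): (13.839133, 8.635789, -0.314199, 10.625000)
after step 4 (δ=0.32, a=-2.3): (16.365345, 7.814863, -0.055301, 10.050000)
after step 5 (δ=0.28, a=3.4): (18.874004, 7.675992, 0.157194, 10.900000)
after step 6 (δ=-0.14, a=-0.6): (21.565406, 8.102582, 0.044249, 10.750000)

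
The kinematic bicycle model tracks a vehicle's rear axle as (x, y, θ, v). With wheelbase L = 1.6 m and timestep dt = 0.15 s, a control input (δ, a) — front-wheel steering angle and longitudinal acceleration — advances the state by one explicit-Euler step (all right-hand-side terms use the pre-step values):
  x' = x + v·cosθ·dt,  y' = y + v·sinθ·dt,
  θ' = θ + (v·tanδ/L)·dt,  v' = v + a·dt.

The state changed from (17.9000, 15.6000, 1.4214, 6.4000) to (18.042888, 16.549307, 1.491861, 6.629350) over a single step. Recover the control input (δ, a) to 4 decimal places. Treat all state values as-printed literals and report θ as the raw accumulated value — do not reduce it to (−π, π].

a = (v'−v)/dt = (0.229350)/0.15 = 1.5290
Δθ = θ'−θ = 0.070461;  (v·dt/L) = 6.4000·0.15/1.6 = 0.600000
tan δ = Δθ·L/(v·dt) = 0.117435  →  δ = 0.1169

δ = 0.1169, a = 1.5290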